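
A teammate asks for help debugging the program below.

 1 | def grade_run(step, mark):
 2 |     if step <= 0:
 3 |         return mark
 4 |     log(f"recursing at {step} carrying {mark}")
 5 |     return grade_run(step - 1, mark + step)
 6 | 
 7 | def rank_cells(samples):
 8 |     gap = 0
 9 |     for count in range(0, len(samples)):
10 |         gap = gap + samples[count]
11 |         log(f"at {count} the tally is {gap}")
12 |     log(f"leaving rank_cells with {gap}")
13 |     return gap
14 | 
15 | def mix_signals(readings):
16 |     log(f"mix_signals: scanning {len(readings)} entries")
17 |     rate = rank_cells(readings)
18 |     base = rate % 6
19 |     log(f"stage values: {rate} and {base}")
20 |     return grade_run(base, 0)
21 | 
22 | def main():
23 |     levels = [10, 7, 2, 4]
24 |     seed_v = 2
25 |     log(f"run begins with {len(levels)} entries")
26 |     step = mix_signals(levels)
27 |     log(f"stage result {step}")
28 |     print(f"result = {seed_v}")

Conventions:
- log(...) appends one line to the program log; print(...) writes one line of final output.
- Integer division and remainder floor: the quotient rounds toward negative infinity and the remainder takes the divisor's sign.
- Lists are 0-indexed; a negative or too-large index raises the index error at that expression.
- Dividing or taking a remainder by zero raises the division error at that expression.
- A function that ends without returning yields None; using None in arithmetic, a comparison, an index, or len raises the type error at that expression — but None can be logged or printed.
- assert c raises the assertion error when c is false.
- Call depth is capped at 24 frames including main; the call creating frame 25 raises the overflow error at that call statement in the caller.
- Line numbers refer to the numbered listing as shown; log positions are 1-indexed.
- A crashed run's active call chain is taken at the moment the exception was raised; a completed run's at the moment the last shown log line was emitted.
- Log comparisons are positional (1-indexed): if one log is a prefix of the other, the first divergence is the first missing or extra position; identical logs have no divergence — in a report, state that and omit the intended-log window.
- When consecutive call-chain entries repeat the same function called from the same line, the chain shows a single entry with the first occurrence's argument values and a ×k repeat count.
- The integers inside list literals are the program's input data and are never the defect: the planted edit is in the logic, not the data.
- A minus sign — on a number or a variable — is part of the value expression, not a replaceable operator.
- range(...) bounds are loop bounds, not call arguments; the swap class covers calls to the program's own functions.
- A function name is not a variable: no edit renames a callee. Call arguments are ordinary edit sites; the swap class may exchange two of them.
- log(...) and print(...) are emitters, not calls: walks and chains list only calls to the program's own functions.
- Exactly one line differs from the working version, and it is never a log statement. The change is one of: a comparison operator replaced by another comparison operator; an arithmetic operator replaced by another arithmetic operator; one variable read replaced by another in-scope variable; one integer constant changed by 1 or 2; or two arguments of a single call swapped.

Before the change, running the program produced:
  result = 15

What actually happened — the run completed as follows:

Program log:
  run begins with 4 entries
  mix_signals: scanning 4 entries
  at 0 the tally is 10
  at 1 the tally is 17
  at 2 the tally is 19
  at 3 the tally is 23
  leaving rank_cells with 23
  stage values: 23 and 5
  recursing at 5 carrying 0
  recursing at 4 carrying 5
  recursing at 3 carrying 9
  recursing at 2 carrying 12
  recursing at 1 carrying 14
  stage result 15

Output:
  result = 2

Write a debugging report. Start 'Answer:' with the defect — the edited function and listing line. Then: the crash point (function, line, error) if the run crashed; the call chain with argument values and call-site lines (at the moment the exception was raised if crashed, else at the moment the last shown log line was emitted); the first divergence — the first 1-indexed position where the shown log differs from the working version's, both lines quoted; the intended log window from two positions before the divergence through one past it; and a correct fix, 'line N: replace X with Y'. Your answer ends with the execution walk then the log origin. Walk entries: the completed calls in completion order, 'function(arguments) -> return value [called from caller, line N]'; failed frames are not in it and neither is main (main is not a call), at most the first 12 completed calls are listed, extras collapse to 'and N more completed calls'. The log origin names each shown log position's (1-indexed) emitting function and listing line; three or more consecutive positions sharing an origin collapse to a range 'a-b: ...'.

Answer: the defect is in main at line 28.
The tell: The logs agree in full; only the final output differs.
Call chain: main.
First divergence: none — the logs agree in full.
Execution walk:
  rank_cells([10, 7, 2, 4]) -> 23  [called from mix_signals, line 17]
  grade_run(0, 15) -> 15  [called from grade_run, line 5]
  grade_run(1, 14) -> 15  [called from grade_run, line 5]
  grade_run(2, 12) -> 15  [called from grade_run, line 5]
  grade_run(3, 9) -> 15  [called from grade_run, line 5]
  grade_run(4, 5) -> 15  [called from grade_run, line 5]
  grade_run(5, 0) -> 15  [called from mix_signals, line 20]
  mix_signals([10, 7, 2, 4]) -> 15  [called from main, line 26]
Log line origins:
  1 — main, line 25
  2 — mix_signals, line 16
  3-6 — rank_cells, line 11
  7 — rank_cells, line 12
  8 — mix_signals, line 19
  9-13 — grade_run, line 4
  14 — main, line 27
A correct fix: line 28: replace `seed_v` with `step`.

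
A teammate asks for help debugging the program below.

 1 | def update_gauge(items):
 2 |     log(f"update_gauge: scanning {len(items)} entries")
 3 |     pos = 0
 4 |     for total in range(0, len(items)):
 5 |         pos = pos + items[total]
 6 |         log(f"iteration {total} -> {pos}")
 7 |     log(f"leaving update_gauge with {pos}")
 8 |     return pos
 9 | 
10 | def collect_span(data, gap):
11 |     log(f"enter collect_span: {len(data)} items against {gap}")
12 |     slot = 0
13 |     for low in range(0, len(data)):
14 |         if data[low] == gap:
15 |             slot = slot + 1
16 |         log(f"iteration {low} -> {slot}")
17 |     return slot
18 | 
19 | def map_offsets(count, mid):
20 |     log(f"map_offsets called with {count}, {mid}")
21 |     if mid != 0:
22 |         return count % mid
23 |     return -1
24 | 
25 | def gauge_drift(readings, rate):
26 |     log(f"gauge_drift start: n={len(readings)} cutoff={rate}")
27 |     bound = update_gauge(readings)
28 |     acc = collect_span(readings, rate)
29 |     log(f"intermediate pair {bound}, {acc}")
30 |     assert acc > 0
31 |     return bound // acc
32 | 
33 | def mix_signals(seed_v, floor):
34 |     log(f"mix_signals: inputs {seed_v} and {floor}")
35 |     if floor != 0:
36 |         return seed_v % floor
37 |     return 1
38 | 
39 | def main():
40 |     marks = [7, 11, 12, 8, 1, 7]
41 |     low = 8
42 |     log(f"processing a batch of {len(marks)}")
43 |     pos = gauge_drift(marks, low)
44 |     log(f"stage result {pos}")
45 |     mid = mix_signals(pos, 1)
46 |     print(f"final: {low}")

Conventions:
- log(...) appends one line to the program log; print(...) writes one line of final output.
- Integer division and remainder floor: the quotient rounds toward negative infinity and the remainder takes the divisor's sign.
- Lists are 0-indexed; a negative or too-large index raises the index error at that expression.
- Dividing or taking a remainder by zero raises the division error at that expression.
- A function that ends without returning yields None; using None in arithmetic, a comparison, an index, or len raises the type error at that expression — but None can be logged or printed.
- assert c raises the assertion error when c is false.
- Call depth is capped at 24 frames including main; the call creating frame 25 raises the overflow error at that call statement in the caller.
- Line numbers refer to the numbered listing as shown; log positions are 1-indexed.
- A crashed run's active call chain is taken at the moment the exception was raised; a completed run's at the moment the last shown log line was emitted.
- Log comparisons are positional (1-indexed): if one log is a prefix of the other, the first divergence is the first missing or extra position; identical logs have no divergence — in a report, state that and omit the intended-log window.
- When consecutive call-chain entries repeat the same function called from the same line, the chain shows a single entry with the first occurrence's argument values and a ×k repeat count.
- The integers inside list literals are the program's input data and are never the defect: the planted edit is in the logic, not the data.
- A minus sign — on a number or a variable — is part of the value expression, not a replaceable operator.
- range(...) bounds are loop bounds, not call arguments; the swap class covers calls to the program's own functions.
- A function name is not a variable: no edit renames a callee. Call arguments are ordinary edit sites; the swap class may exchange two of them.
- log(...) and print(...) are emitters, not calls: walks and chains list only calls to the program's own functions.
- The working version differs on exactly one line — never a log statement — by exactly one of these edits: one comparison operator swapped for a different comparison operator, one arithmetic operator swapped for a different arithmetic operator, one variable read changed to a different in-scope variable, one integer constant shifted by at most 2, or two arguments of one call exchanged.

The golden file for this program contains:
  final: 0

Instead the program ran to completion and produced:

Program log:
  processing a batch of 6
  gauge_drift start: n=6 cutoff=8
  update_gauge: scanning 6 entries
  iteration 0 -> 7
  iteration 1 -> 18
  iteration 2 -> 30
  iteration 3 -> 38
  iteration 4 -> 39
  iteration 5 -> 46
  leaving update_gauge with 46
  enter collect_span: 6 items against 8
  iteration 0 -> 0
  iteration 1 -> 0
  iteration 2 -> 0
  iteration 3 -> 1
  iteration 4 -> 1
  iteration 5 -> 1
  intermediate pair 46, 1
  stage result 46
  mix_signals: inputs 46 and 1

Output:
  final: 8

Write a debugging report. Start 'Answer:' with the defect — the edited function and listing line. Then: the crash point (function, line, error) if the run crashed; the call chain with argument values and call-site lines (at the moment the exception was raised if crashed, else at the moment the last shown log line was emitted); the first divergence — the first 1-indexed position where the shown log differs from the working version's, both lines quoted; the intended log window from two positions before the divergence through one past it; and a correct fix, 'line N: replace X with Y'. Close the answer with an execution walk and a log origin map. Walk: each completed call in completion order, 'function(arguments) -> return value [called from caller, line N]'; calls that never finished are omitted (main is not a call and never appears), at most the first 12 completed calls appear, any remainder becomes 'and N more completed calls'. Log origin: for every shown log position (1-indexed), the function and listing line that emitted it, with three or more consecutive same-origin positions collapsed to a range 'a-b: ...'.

Answer: the defect is in main at line 46.
The tell: The logs agree in full; only the final output differs.
Call chain: main -> mix_signals(46, 1) (called at line 45).
First divergence: none (the log streams are identical).
Execution walk:
  update_gauge([7, 11, 12, 8, 1, 7]) -> 46  [called from gauge_drift, line 27]
  collect_span([7, 11, 12, 8, 1, 7], 8) -> 1  [called from gauge_drift, line 28]
  gauge_drift([7, 11, 12, 8, 1, 7], 8) -> 46  [called from main, line 43]
  mix_signals(46, 1) -> 0  [called from main, line 45]
Origin of each log line:
  1: logged in main at line 42
  2: logged in gauge_drift at line 26
  3: logged in update_gauge at line 2
  4-9: logged in update_gauge at line 6
  10: logged in update_gauge at line 7
  11: logged in collect_span at line 11
  12-17: logged in collect_span at line 16
  18: logged in gauge_drift at line 29
  19: logged in main at line 44
  20: logged in mix_signals at line 34
A correct fix: line 46: replace `low` with `mid`.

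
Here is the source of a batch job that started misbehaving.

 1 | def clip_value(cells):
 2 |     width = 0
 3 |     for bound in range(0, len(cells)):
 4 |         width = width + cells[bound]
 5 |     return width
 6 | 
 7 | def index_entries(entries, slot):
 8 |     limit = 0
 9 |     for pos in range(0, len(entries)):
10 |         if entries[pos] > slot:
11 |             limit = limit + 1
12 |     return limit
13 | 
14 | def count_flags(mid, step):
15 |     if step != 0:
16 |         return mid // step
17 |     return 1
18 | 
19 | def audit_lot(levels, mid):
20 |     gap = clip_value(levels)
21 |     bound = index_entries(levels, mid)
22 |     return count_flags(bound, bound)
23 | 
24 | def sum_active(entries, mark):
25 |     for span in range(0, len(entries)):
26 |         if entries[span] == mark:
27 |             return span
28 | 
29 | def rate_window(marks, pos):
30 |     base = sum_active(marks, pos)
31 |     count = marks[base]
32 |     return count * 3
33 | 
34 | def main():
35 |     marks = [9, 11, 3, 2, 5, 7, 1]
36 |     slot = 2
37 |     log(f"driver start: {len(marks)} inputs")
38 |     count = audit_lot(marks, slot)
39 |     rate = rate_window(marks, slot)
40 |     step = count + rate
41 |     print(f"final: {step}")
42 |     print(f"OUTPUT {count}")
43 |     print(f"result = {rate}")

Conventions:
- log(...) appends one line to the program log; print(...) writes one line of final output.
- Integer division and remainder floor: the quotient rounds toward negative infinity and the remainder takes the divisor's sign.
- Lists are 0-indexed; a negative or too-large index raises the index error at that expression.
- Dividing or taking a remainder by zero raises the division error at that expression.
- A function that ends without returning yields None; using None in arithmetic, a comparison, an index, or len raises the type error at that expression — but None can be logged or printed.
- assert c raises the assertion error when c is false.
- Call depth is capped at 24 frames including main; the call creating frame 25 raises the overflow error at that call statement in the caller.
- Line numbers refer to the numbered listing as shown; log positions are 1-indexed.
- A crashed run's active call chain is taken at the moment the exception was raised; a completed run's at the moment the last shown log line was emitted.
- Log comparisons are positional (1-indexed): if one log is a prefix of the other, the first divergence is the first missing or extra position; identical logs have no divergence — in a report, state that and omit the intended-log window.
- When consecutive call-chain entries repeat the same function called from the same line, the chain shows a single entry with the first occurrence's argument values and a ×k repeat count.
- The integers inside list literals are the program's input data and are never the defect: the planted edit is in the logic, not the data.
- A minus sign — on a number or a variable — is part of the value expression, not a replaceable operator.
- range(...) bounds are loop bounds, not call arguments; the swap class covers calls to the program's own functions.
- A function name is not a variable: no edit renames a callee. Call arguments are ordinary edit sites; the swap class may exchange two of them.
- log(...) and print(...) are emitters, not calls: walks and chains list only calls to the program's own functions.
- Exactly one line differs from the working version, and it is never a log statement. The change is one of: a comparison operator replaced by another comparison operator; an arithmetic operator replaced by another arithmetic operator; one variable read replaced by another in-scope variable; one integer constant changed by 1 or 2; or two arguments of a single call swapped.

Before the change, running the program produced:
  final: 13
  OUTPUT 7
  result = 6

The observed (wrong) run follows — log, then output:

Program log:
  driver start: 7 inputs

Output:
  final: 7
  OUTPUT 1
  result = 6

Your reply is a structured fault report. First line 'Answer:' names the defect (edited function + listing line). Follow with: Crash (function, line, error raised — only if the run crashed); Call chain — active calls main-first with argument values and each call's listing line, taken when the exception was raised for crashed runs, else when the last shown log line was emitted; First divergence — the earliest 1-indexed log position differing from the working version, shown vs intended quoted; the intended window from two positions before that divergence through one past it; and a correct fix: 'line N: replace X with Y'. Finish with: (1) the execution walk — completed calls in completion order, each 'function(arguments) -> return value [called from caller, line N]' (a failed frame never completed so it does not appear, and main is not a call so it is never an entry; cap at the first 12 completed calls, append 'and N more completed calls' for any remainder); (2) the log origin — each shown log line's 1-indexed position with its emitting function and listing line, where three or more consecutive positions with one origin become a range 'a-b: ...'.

Answer: the defect is in audit_lot at line 22.
Key observation: No log line changed; the fault shows up purely in the output.
Call chain: main.
First divergence: none; the two logs match at every position.
Execution walk:
  clip_value([9, 11, 3, 2, 5, 7, 1]) -> 38  [called from audit_lot, line 20]
  index_entries([9, 11, 3, 2, 5, 7, 1], 2) -> 5  [called from audit_lot, line 21]
  count_flags(5, 5) -> 1  [called from audit_lot, line 22]
  audit_lot([9, 11, 3, 2, 5, 7, 1], 2) -> 1  [called from main, line 38]
  sum_active([9, 11, 3, 2, 5, 7, 1], 2) -> 3  [called from rate_window, line 30]
  rate_window([9, 11, 3, 2, 5, 7, 1], 2) -> 6  [called from main, line 39]
Log origins:
  1: emitted by main (line 37)
A correct fix: line 22: replace `count_flags(bound, bound)` with `count_flags(gap, bound)`.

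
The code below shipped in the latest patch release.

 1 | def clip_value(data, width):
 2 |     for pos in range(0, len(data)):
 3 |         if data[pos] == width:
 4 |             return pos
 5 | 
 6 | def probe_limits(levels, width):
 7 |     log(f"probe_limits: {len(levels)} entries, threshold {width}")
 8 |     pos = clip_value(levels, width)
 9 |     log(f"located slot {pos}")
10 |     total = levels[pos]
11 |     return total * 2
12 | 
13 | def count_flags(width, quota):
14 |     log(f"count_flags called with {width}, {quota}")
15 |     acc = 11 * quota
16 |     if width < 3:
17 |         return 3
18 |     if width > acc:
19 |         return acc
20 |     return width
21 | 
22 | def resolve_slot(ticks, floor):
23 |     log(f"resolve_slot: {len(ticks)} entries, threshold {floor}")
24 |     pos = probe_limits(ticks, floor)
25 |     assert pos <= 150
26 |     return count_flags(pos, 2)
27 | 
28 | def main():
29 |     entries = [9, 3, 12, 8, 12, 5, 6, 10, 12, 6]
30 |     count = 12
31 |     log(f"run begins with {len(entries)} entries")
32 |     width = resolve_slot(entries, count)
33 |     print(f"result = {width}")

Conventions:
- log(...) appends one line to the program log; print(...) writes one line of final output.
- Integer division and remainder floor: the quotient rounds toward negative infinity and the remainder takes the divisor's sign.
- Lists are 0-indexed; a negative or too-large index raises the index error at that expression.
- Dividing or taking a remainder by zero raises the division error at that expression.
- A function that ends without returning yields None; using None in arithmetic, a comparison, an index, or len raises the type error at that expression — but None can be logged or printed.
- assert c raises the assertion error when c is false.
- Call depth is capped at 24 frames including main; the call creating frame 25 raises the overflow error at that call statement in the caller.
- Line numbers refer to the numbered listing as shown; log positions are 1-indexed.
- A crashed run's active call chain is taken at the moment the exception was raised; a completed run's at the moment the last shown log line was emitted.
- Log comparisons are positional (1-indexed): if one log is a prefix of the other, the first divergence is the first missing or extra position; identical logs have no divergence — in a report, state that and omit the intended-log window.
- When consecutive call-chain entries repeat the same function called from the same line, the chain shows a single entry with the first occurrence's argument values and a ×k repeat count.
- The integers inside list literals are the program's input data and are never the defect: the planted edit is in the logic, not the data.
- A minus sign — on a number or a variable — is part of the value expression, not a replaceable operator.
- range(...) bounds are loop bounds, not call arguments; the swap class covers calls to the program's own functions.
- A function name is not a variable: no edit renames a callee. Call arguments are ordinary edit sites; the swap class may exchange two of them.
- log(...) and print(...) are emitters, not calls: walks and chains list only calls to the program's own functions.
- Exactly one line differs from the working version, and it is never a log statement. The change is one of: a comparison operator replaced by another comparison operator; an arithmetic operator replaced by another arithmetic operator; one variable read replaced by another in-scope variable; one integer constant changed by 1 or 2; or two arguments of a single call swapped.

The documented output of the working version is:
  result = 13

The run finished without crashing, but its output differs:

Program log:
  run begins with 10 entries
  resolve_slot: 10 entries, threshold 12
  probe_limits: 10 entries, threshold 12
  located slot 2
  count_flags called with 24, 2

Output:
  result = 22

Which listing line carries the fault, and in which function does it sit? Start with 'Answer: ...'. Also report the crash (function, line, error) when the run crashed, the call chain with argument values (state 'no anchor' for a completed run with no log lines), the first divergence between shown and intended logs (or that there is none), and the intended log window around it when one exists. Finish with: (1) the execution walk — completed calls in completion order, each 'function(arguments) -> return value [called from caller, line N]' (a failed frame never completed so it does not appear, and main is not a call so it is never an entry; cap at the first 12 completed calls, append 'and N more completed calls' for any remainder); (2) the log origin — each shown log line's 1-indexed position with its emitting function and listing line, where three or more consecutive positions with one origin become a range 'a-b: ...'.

Answer: the defect is in count_flags at line 15.
Core observation: Every logged value matches the working version; the printed result is what differs.
Call chain: main -> resolve_slot([9, 3, 12, 8, 12, 5, 6, 10, 12, 6], 12) (called at line 32) -> count_flags(24, 2) (called at line 26).
First divergence: none (the log streams are identical).
Execution walk:
  clip_value([9, 3, 12, 8, 12, 5, 6, 10, 12, 6], 12) -> 2  [called from probe_limits, line 8]
  probe_limits([9, 3, 12, 8, 12, 5, 6, 10, 12, 6], 12) -> 24  [called from resolve_slot, line 24]
  count_flags(24, 2) -> 22  [called from resolve_slot, line 26]
  resolve_slot([9, 3, 12, 8, 12, 5, 6, 10, 12, 6], 12) -> 22  [called from main, line 32]
Origin of each log line:
  1 — main, line 31
  2 — resolve_slot, line 23
  3 — probe_limits, line 7
  4 — probe_limits, line 9
  5 — count_flags, line 14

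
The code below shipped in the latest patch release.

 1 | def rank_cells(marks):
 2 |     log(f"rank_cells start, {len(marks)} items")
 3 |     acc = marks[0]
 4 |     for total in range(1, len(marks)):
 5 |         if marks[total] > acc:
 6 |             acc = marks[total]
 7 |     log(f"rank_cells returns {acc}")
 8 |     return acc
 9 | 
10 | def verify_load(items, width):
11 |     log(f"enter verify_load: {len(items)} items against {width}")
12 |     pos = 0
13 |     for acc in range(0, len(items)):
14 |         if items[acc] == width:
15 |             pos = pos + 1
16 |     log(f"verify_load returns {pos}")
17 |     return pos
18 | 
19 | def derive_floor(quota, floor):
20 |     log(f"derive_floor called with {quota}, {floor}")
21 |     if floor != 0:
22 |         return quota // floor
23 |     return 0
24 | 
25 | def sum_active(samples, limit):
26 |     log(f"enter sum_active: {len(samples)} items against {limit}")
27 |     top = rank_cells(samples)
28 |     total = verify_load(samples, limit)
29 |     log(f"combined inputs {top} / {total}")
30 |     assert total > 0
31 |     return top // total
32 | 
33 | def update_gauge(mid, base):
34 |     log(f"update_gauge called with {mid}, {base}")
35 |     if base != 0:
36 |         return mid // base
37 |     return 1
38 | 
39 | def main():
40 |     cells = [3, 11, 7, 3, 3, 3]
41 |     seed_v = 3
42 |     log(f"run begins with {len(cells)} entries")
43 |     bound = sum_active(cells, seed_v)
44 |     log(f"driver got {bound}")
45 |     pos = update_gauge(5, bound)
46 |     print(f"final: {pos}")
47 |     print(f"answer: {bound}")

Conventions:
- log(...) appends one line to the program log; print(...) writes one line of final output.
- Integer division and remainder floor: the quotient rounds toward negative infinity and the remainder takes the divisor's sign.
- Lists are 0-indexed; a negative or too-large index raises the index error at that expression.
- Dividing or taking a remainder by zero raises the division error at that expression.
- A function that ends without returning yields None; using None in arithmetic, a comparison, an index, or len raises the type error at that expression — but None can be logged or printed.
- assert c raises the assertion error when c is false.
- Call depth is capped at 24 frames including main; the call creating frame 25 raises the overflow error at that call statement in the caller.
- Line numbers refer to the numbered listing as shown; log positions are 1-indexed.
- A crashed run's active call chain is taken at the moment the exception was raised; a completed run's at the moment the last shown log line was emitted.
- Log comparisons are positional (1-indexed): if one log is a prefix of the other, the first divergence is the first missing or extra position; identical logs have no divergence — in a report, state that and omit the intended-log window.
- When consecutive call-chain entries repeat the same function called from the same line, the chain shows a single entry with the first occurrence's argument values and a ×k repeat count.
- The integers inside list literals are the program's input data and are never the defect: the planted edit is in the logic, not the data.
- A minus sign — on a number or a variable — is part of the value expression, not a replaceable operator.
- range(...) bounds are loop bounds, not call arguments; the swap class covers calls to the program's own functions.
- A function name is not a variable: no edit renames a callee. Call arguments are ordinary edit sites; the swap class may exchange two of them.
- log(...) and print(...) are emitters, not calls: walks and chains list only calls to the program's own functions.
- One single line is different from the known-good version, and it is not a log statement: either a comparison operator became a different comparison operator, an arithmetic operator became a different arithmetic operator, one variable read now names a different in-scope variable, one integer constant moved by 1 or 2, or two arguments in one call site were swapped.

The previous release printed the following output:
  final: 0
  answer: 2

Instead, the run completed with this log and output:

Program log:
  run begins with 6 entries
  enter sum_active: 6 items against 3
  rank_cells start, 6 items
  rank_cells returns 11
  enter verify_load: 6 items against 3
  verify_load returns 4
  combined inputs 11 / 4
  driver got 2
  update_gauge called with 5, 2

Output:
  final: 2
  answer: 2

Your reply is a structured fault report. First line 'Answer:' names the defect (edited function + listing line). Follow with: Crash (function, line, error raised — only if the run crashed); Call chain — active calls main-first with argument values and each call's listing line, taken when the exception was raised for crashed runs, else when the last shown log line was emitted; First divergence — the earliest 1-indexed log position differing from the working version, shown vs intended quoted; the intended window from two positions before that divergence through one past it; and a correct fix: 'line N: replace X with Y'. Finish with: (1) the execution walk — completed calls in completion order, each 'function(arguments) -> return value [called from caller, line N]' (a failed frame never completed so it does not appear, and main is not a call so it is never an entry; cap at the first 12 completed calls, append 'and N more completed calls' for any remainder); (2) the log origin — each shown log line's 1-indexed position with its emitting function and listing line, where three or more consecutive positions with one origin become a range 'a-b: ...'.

Answer: the defect is in main at line 45.
The tell: The log first diverges at position 9: the faulty run prints 'update_gauge called with 5, 2' where the working version prints 'update_gauge called with 2, 5'.
Call chain: main -> update_gauge(5, 2) (called at line 45).
First divergence: position 9 — the shown line 'update_gauge called with 5, 2' should read 'update_gauge called with 2, 5'.
Intended log window:
  7: combined inputs 11 / 4
  8: driver got 2
  9: update_gauge called with 2, 5
Execution walk:
  rank_cells([3, 11, 7, 3, 3, 3]) -> 11  [called from sum_active, line 27]
  verify_load([3, 11, 7, 3, 3, 3], 3) -> 4  [called from sum_active, line 28]
  sum_active([3, 11, 7, 3, 3, 3], 3) -> 2  [called from main, line 43]
  update_gauge(5, 2) -> 2  [called from main, line 45]
Log line origins:
  1: logged in main at line 42
  2: logged in sum_active at line 26
  3: logged in rank_cells at line 2
  4: logged in rank_cells at line 7
  5: logged in verify_load at line 11
  6: logged in verify_load at line 16
  7: logged in sum_active at line 29
  8: logged in main at line 44
  9: logged in update_gauge at line 34
A correct fix: line 45: replace `update_gauge(5, bound)` with `update_gauge(bound, 5)`.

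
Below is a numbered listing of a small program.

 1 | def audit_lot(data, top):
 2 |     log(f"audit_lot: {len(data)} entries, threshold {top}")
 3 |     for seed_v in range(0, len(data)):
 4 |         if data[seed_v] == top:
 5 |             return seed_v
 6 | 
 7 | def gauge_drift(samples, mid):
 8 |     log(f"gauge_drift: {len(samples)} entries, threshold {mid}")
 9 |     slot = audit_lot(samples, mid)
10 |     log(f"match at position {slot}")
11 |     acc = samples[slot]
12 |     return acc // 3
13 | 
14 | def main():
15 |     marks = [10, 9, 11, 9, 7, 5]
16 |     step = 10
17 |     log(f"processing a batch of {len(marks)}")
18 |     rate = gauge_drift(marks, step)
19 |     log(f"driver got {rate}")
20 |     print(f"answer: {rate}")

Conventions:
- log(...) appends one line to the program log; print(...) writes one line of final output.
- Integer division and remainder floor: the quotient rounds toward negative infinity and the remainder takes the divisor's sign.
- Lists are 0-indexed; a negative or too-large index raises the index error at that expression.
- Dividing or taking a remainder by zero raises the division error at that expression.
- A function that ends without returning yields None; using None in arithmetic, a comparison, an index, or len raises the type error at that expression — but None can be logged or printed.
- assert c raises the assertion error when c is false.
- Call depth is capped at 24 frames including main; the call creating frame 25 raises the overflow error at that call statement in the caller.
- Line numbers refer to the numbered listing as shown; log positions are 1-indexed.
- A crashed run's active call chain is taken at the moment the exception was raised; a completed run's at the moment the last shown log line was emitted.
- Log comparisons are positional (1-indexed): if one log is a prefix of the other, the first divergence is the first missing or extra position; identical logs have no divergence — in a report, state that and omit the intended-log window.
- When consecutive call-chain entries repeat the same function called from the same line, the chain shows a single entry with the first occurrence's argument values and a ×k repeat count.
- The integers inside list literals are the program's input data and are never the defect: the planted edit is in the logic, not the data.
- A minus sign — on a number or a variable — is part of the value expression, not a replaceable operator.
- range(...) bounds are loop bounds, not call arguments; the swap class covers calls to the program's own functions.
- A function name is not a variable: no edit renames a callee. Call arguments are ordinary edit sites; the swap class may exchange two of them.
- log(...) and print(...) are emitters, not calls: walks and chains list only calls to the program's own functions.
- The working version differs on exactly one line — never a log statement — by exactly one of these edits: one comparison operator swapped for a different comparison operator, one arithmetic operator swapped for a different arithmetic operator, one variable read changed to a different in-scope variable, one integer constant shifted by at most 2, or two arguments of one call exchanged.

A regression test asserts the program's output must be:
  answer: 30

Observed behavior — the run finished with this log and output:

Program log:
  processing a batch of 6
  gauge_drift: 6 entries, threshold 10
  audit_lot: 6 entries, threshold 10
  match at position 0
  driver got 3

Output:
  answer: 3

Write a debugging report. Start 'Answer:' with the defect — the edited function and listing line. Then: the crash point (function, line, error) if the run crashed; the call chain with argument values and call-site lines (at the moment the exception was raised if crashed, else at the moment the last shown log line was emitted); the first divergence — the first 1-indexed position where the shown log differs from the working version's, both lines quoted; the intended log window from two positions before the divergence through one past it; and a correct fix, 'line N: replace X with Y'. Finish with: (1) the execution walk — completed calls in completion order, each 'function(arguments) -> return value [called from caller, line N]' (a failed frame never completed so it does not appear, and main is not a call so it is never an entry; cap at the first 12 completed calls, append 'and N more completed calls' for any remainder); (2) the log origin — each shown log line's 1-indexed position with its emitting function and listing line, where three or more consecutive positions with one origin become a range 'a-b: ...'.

Answer: the defect is in gauge_drift at line 12.
Key fact: The earliest visible damage is log position 5 — 'driver got 3' rather than the intended 'driver got 30'.
Call chain: main.
First divergence: position 5; shown 'driver got 3' vs intended 'driver got 30'.
Intended log window:
  3: audit_lot: 6 entries, threshold 10
  4: match at position 0
  5: driver got 30
Execution walk:
  audit_lot([10, 9, 11, 9, 7, 5], 10) -> 0  [called from gauge_drift, line 9]
  gauge_drift([10, 9, 11, 9, 7, 5], 10) -> 3  [called from main, line 18]
Log origin:
  1: from main, line 17
  2: from gauge_drift, line 8
  3: from audit_lot, line 2
  4: from gauge_drift, line 10
  5: from main, line 19
A correct fix: line 12: replace `//` with `*`.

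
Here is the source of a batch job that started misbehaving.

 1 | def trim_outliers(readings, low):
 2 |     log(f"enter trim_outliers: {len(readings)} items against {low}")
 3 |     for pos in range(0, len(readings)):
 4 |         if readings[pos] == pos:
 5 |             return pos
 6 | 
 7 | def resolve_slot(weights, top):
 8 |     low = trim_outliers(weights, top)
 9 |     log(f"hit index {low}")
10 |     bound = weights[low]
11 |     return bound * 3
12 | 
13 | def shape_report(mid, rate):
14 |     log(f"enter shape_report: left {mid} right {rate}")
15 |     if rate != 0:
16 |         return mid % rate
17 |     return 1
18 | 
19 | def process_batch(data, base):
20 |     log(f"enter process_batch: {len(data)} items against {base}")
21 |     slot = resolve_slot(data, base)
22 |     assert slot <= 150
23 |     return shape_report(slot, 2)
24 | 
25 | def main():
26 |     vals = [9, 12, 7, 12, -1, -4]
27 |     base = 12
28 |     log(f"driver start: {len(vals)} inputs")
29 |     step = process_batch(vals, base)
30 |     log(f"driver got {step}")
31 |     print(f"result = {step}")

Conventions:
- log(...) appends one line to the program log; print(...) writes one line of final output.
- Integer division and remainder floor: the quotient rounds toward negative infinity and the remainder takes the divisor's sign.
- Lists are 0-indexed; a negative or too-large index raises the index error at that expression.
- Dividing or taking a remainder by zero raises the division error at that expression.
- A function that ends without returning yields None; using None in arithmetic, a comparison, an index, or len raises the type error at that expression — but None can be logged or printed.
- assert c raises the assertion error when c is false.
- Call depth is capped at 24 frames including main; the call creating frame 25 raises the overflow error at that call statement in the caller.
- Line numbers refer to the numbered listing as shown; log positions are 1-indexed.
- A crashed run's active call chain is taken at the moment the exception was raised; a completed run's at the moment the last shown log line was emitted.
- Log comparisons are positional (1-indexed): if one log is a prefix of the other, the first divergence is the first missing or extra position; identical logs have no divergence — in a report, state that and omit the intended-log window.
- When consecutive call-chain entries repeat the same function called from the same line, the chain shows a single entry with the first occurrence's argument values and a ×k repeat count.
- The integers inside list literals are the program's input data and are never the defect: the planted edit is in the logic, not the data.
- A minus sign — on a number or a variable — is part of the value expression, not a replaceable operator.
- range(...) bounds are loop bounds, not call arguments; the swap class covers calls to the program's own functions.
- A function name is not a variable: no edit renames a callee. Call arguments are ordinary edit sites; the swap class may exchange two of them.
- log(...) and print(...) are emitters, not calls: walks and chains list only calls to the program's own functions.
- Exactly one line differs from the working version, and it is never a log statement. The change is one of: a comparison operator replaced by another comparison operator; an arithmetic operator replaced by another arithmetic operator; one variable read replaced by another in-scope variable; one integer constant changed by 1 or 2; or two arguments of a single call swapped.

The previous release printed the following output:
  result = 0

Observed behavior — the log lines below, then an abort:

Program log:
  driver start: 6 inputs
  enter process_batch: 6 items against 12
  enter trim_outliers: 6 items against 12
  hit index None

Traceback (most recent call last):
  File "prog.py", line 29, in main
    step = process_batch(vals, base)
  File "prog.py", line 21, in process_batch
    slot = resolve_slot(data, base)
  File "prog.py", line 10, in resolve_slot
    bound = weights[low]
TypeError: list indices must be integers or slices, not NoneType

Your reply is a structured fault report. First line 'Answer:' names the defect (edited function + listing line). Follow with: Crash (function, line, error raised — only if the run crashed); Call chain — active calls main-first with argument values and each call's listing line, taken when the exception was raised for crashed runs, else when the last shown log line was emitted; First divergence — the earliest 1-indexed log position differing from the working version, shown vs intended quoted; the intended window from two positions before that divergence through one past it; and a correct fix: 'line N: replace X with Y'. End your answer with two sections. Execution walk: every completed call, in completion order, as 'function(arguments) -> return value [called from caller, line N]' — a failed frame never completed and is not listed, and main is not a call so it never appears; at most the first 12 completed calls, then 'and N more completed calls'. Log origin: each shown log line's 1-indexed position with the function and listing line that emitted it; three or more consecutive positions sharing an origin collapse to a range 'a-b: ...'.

Answer: the defect is in trim_outliers at line 4.
Key fact: At log position 4 the runs split — shown 'hit index None', but the working version logs 'hit index 1'.
Crash: resolve_slot, line 10, TypeError.
Call chain: main -> process_batch([9, 12, 7, 12, -1, -4], 12) (called at line 29) -> resolve_slot([9, 12, 7, 12, -1, -4], 12) (called at line 21).
First divergence: position 4 — shown 'hit index None', intended 'hit index 1'.
Intended log window:
  2: enter process_batch: 6 items against 12
  3: enter trim_outliers: 6 items against 12
  4: hit index 1
  5: enter shape_report: left 36 right 2
Execution walk:
  trim_outliers([9, 12, 7, 12, -1, -4], 12) -> None  [called from resolve_slot, line 8]
Log line origins:
  1: logged in main at line 28
  2: logged in process_batch at line 20
  3: logged in trim_outliers at line 2
  4: logged in resolve_slot at line 9
A correct fix: line 4: replace `readings[pos] == pos` with `readings[pos] == low`.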